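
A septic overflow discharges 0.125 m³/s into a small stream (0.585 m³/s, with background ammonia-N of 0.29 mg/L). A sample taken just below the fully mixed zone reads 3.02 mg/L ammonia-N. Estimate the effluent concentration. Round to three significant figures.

Mass balance: 0.5850·0.2900 + 0.1250·Cₑ = 0.7100·3.020
→ Cₑ = (0.7100·3.020 − 0.5850·0.2900) / 0.1250 = 15.80 mg/L.

15.8 mg/L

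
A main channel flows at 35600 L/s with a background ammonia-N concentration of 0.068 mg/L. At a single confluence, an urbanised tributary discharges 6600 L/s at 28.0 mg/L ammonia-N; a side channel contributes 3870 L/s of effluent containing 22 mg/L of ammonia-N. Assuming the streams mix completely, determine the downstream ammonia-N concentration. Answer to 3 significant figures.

5.91 mg/L

Flow-weighted average: C = (35600·0.06800 + 6600·28.00 + 3870·22.00) / 46070 = 272400/46070 = 5.912 mg/L.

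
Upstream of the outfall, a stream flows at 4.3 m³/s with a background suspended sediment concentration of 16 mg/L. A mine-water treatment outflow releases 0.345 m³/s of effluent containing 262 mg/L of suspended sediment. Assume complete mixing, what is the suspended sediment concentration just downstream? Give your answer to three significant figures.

34.3 mg/L

Conservation of mass: C = (4.300·16.00 + 0.3450·262.0) / 4.645 = 159.2/4.645 = 34.27 mg/L.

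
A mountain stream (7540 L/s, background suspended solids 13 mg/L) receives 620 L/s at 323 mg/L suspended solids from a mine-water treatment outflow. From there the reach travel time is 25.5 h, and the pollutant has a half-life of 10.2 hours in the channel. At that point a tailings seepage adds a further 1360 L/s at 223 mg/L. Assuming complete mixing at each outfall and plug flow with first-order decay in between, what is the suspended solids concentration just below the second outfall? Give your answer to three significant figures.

37.4 mg/L

Flow-weighted average: C = (7540·13.00 + 620.0·323.0) / 8160 = 298300/8160 = 36.55 mg/L; combined flow 8160 L/s.
Half-life 10.2 h → k = ln 2 / 10.2 = 0.06796 h⁻¹ = 1.631 d⁻¹.
Decay over the reach: 36.55·exp(−kt) = 36.55·0.1768 = 6.462 mg/L.
Second outfall: C = (8160·6.462 + 1360·223.0)/9520 = 37.40 mg/L.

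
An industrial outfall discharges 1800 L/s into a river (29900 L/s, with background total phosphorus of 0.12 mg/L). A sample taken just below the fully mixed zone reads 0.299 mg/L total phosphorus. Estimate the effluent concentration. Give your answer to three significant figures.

3.27 mg/L

Mass balance: 29900·0.1200 + 1800·Cₑ = 31700·0.2990
→ Cₑ = (31700·0.2990 − 29900·0.1200) / 1800 = 3.272 mg/L.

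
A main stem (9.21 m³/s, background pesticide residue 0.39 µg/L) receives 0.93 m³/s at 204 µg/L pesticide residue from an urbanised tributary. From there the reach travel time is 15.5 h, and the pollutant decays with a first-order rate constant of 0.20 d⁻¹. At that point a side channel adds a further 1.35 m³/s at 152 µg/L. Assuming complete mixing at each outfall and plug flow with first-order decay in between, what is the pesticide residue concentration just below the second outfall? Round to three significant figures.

Conservation of mass: C = (9.210·0.3900 + 0.9300·204.0) / 10.14 = 193.3/10.14 = 19.06 µg/L; combined flow 10.14 m³/s.
Applying C = C₀e^(−kt): 19.06 × 0.8788 = 16.75 µg/L.
Second outfall: C = (10.14·16.75 + 1.350·152.0)/11.49 = 32.64 µg/L.

32.6 µg/L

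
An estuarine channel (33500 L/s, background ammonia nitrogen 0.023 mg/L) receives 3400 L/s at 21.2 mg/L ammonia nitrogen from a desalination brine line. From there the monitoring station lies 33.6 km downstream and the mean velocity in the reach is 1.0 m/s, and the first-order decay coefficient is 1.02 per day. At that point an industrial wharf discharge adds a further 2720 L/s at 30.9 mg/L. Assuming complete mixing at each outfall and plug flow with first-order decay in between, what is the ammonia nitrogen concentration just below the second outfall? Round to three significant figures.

Mixed concentration C = ΣQC/ΣQ = (33500·0.02300 + 3400·21.20) / 36900 = 72850/36900 = 1.974 mg/L; combined flow 36900 L/s.
Travel time t = 33.6·1000 / 1.0 = 33600 s = 9.333 h.
First-order decay: C = 1.974·exp(−k·t) = 1.974·0.6726 = 1.328 mg/L.
Second outfall: C = (36900·1.328 + 2720·30.90)/39620 = 3.358 mg/L.

3.36 mg/L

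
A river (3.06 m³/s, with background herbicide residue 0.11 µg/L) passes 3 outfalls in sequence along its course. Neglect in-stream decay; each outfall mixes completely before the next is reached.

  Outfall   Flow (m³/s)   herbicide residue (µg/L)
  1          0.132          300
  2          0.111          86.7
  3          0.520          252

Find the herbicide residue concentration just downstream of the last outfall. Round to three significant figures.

47.2 µg/L

Outfall 1: combined Q = 3.192 m³/s; C = (3.060·0.1100 + 0.1320·300.0)/3.192 = 12.51 µg/L.
Outfall 2: combined Q = 3.303 m³/s; C = (3.192·12.51 + 0.1110·86.70)/3.303 = 15.00 µg/L.
Outfall 3: combined Q = 3.823 m³/s; C = (3.303·15.00 + 0.5200·252.0)/3.823 = 47.24 µg/L.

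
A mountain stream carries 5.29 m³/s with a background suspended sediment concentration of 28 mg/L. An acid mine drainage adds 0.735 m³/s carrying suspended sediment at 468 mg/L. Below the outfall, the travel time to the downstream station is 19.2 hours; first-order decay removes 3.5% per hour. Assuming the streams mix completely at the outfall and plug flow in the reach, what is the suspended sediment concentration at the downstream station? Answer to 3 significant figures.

41.2 mg/L

Conservation of mass: C = (5.290·28.00 + 0.7350·468.0) / 6.025 = 492.1/6.025 = 81.68 mg/L.
3.5%/h lost → k = −ln(1 − 0.035) = 0.03563 h⁻¹.
After decay, C = 81.68 × e^(−kt) = 81.68 × 0.5046 = 41.21 mg/L.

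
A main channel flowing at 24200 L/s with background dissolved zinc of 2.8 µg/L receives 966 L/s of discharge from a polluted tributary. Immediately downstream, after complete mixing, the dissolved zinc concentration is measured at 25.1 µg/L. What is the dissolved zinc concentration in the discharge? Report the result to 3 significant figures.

584 µg/L

Mass balance: 24200·2.800 + 966.0·Cₑ = 25170·25.10
→ Cₑ = (25170·25.10 − 24200·2.800) / 966.0 = 583.8 µg/L.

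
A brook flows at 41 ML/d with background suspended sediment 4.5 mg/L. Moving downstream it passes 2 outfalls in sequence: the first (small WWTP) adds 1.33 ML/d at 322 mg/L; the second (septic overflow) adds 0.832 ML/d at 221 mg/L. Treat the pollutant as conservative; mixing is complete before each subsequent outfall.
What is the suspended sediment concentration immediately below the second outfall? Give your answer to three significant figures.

18.5 mg/L

After outfall 1: Q = 41.00 + 1.330 = 42.33 ML/d; C = (41.00·4.500 + 1.330·322.0)/42.33 = 14.48 mg/L.
After outfall 2: Q = 42.33 + 0.8320 = 43.16 ML/d; C = (42.33·14.48 + 0.8320·221.0)/43.16 = 18.46 mg/L.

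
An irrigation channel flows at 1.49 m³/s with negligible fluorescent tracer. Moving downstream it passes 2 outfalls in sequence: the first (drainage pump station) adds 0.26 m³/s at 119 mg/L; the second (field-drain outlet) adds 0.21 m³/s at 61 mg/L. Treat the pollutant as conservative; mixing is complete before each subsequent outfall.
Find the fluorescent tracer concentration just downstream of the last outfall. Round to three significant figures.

22.3 mg/L

Below outfall 1: Q → 1.750 m³/s, C = (1.490·0 + 0.2600·119.0)/1.750 = 17.68 mg/L.
Below outfall 2: Q → 1.960 m³/s, C = (1.750·17.68 + 0.2100·61.00)/1.960 = 22.32 mg/L.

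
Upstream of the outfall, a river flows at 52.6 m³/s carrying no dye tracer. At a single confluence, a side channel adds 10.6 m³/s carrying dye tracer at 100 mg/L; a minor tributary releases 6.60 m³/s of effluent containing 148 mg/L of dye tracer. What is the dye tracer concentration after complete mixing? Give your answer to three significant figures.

Mixed concentration C = ΣQC/ΣQ = (52.60·0 + 10.60·100.0 + 6.600·148.0) / 69.80 = 2037/69.80 = 29.18 mg/L.

29.2 mg/L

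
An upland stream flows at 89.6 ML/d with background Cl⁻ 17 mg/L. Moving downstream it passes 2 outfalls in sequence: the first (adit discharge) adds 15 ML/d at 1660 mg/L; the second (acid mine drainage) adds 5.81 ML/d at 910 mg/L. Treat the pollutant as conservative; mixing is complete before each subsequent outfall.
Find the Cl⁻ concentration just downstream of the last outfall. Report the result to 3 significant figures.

287 mg/L

Below outfall 1: Q → 104.6 ML/d, C = (89.60·17.00 + 15.00·1660)/104.6 = 252.6 mg/L.
Below outfall 2: Q → 110.4 ML/d, C = (104.6·252.6 + 5.810·910.0)/110.4 = 287.2 mg/L.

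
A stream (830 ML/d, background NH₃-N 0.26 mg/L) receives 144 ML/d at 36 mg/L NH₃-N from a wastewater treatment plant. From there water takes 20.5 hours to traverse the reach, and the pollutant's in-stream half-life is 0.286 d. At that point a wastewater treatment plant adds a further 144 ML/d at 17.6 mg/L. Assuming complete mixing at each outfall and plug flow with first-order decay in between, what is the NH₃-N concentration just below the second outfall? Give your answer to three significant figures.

Flow-weighted average: C = (830.0·0.2600 + 144.0·36.00) / 974.0 = 5400/974.0 = 5.544 mg/L; combined flow 974.0 ML/d.
Half-life 0.286 d → k = ln 2 / 0.286 = 2.424 d⁻¹.
First-order decay: C = 5.544·exp(−k·t) = 5.544·0.1262 = 0.6995 mg/L.
At the second outfall, C = (974.0·0.6995 + 144.0·17.60) / (974.0 + 144.0) = 2.876 mg/L.

2.88 mg/L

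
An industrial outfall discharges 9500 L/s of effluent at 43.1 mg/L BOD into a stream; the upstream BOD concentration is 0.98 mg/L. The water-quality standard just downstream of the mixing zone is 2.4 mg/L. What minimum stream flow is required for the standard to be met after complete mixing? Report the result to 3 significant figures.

272000 L/s

Set C_mix = 2.4: (Q·0.9800 + 9500·43.10) / (Q + 9500) = 2.4
→ Q = 9500·(43.10 − 2.4)/(2.4 − 0.9800) = 272300 L/s.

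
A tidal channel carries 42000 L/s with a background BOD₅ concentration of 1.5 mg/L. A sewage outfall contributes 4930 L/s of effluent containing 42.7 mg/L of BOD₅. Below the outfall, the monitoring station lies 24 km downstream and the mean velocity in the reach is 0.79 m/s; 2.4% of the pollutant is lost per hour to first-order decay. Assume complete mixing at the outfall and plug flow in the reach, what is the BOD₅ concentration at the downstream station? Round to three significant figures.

4.75 mg/L

Mass balance: C = (42000·1.500 + 4930·42.70) / 46930 = 273500/46930 = 5.828 mg/L.
Travel time t = 24·1000 / 0.79 = 30380 s = 8.439 h.
2.4%/h lost → k = −ln(1 − 0.024) = 0.02429 h⁻¹.
After decay, C = 5.828 × e^(−kt) = 5.828 × 0.8146 = 4.748 mg/L.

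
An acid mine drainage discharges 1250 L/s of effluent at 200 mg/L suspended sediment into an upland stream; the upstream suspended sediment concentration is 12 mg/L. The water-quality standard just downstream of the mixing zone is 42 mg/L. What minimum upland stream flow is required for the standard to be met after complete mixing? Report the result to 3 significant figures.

6580 L/s

Set C_mix = 42: (Q·12.00 + 1250·200.0) / (Q + 1250) = 42
→ Q = 1250·(200.0 − 42)/(42 − 12.00) = 6583 L/s.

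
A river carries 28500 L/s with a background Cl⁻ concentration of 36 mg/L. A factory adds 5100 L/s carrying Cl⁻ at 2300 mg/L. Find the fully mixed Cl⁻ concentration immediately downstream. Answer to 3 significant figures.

380 mg/L

Mixed concentration C = ΣQC/ΣQ = (28500·36.00 + 5100·2300) / 33600 = 12760000/33600 = 379.6 mg/L.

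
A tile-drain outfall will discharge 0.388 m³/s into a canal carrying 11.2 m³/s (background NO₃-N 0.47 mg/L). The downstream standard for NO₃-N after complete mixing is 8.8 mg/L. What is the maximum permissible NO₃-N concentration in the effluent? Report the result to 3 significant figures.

At the limit, (Qr·Cr + Qe·Cₑ)/(Qr + Qe) = 8.8:
Cₑ = (11.59·8.8 − 11.20·0.4700) / 0.3880 = 249.3 mg/L.

249 mg/L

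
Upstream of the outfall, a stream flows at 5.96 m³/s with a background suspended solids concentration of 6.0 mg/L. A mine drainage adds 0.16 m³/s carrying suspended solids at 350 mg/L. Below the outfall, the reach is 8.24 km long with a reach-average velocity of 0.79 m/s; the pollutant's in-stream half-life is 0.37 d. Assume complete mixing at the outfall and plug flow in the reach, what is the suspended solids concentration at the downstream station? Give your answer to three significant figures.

Mixed concentration C = ΣQC/ΣQ = (5.960·6.000 + 0.1600·350.0) / 6.120 = 91.76/6.120 = 14.99 mg/L.
Travel time t = 8.24·1000 / 0.79 = 10430 s = 2.897 h.
Half-life 0.37 d → k = ln 2 / 0.37 = 1.873 d⁻¹.
First-order decay: C = 14.99·exp(−k·t) = 14.99·0.7976 = 11.96 mg/L.

12.0 mg/L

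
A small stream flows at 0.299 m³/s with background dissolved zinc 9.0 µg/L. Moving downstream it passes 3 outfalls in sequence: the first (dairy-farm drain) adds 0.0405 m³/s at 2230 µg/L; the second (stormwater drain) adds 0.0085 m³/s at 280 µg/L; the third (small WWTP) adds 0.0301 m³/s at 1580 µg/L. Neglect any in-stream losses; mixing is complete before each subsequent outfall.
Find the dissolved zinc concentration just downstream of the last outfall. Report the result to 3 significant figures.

378 µg/L

Outfall 1: combined Q = 0.3395 m³/s; C = (0.2990·9.000 + 0.04050·2230)/0.3395 = 273.9 µg/L.
Outfall 2: combined Q = 0.3480 m³/s; C = (0.3395·273.9 + 0.008500·280.0)/0.3480 = 274.1 µg/L.
Outfall 3: combined Q = 0.3781 m³/s; C = (0.3480·274.1 + 0.03010·1580)/0.3781 = 378.1 µg/L.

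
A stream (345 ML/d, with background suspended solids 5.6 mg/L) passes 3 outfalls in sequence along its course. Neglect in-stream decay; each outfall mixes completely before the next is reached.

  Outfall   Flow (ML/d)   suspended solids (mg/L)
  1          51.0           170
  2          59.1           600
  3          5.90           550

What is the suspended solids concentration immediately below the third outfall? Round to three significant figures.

107 mg/L

After outfall 1: Q = 345.0 + 51.00 = 396.0 ML/d; C = (345.0·5.600 + 51.00·170.0)/396.0 = 26.77 mg/L.
After outfall 2: Q = 396.0 + 59.10 = 455.1 ML/d; C = (396.0·26.77 + 59.10·600.0)/455.1 = 101.2 mg/L.
After outfall 3: Q = 455.1 + 5.900 = 461.0 ML/d; C = (455.1·101.2 + 5.900·550.0)/461.0 = 107.0 mg/L.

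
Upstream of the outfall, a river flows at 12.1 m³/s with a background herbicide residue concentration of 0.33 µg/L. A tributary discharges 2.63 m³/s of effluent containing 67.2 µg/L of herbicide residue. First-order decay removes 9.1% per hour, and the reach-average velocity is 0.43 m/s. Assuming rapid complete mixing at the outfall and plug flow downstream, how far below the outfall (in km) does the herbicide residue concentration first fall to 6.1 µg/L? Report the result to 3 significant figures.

11.3 km

Flow-weighted average: C = (12.10·0.3300 + 2.630·67.20) / 14.73 = 180.7/14.73 = 12.27 µg/L.
9.1%/h lost → k = −ln(1 − 0.091) = 0.09541 h⁻¹.
Set 12.27·exp(−k·t) = 6.1 → t = ln(12.27/6.1)/k = 26370 s = 7.324 h.
Distance = v·t = 0.43·26370 = 11340 m = 11.34 km.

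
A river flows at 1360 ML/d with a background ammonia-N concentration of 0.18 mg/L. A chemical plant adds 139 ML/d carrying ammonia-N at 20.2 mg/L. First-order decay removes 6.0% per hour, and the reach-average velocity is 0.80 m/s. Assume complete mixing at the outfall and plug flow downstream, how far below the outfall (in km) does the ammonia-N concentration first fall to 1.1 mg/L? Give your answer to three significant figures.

28.7 km

Mixed concentration C = ΣQC/ΣQ = (1360·0.1800 + 139.0·20.20) / 1499 = 3053/1499 = 2.036 mg/L.
6.0%/h lost → k = −ln(1 − 0.06) = 0.06188 h⁻¹.
Set 2.036·exp(−k·t) = 1.1 → t = ln(2.036/1.1)/k = 35830 s = 9.954 h.
Distance = v·t = 0.80·35830 = 28670 m = 28.67 km.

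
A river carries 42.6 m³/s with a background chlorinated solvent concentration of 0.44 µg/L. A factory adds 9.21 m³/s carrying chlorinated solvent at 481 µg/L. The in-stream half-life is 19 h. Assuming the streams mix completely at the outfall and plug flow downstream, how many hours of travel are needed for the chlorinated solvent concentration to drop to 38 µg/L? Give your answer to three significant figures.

22.3 h

Flow-weighted average: C = (42.60·0.4400 + 9.210·481.0) / 51.81 = 4449/51.81 = 85.87 µg/L.
Half-life 19 h → k = ln 2 / 19 = 0.03648 h⁻¹ = 0.8756 d⁻¹.
85.87·exp(−k·t) = 38 → t = ln(85.87/38)/k = 80450 s = 22.35 h.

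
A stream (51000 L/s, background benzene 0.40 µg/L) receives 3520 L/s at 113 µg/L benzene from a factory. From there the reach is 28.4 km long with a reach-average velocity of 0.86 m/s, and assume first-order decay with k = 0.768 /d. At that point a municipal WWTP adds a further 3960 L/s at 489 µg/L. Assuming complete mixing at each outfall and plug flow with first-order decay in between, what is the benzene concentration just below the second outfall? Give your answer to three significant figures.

After mixing, C = (51000·0.4000 + 3520·113.0) / 54520 = 418200/54520 = 7.670 µg/L; combined flow 54520 L/s.
Travel time t = 28.4·1000 / 0.86 = 33020 s = 9.173 h.
Applying C = C₀e^(−kt): 7.670 × 0.7456 = 5.719 µg/L.
At the second outfall, C = (54520·5.719 + 3960·489.0) / (54520 + 3960) = 38.44 µg/L.

38.4 µg/L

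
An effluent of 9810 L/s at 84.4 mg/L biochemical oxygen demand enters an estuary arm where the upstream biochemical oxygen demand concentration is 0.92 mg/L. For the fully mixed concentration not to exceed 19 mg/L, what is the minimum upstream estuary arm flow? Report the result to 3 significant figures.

35500 L/s

Set C_mix = 19: (Q·0.9200 + 9810·84.40) / (Q + 9810) = 19
→ Q = 9810·(84.40 − 19)/(19 − 0.9200) = 35490 L/s.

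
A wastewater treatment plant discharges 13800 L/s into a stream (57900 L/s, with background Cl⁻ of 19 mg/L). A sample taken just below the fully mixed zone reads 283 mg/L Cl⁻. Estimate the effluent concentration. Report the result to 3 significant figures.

1390 mg/L

Mass balance: 57900·19.00 + 13800·Cₑ = 71700·283.0
→ Cₑ = (71700·283.0 − 57900·19.00) / 13800 = 1391 mg/L.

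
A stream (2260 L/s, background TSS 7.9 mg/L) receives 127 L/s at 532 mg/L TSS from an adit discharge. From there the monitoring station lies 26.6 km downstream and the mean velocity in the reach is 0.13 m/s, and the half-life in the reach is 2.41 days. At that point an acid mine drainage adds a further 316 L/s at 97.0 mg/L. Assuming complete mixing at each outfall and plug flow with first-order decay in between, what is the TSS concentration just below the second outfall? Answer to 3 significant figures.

After mixing, C = (2260·7.900 + 127.0·532.0) / 2387 = 85420/2387 = 35.78 mg/L; combined flow 2387 L/s.
Travel time t = 26.6·1000 / 0.13 = 204600 s = 56.84 h.
Half-life 2.41 d → k = ln 2 / 2.41 = 0.2876 d⁻¹.
First-order decay: C = 35.78·exp(−k·t) = 35.78·0.5060 = 18.11 mg/L.
Second outfall: C = (2387·18.11 + 316.0·97.00)/2703 = 27.33 mg/L.

27.3 mg/L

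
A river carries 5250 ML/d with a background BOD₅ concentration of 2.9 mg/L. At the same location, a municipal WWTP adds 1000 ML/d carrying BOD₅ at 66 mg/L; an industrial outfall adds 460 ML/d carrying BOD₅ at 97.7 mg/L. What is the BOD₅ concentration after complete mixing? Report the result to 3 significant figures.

18.8 mg/L

Conservation of mass: C = (5250·2.900 + 1000·66.00 + 460.0·97.70) / 6710 = 126200/6710 = 18.80 mg/L.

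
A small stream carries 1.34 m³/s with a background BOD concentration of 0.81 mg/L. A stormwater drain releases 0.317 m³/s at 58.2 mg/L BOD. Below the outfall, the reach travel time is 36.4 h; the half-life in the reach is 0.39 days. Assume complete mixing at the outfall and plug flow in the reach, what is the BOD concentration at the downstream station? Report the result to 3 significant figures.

Flow-weighted average: C = (1.340·0.8100 + 0.3170·58.20) / 1.657 = 19.53/1.657 = 11.79 mg/L.
Half-life 0.39 d → k = ln 2 / 0.39 = 1.777 d⁻¹.
Decay over the reach: 11.79·exp(−kt) = 11.79·0.06750 = 0.7958 mg/L.

0.796 mg/L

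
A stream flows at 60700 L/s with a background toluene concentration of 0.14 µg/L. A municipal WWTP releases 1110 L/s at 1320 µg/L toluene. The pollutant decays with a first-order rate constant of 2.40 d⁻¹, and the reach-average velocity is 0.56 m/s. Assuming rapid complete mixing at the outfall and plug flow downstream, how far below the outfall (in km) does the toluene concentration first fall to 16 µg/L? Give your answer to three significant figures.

8.04 km

Mass balance: C = (60700·0.1400 + 1110·1320) / 61810 = 1474000/61810 = 23.84 µg/L.
Set 23.84·exp(−k·t) = 16 → t = ln(23.84/16)/k = 14360 s = 3.989 h.
Distance = v·t = 0.56·14360 = 8041 m = 8.041 km.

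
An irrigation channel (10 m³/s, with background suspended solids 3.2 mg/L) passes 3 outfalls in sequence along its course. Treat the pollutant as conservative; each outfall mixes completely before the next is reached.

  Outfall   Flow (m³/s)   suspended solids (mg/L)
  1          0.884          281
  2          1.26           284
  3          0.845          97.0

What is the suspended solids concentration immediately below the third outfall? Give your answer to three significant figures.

55.4 mg/L

Below outfall 1: Q → 10.88 m³/s, C = (10.00·3.200 + 0.8840·281.0)/10.88 = 25.76 mg/L.
Below outfall 2: Q → 12.14 m³/s, C = (10.88·25.76 + 1.260·284.0)/12.14 = 52.56 mg/L.
Below outfall 3: Q → 12.99 m³/s, C = (12.14·52.56 + 0.8450·97.00)/12.99 = 55.45 mg/L.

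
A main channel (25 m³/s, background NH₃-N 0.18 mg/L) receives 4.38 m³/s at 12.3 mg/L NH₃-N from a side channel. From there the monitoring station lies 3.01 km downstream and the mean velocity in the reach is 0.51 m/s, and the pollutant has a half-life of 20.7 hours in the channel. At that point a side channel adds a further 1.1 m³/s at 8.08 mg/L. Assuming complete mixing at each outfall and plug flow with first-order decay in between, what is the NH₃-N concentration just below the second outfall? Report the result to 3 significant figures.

2.10 mg/L

Mass balance: C = (25.00·0.1800 + 4.380·12.30) / 29.38 = 58.37/29.38 = 1.987 mg/L; combined flow 29.38 m³/s.
Travel time t = 3.01·1000 / 0.51 = 5902 s = 1.639 h.
Half-life 20.7 h → k = ln 2 / 20.7 = 0.03349 h⁻¹ = 0.8036 d⁻¹.
Applying C = C₀e^(−kt): 1.987 × 0.9466 = 1.881 mg/L.
Second outfall: C = (29.38·1.881 + 1.100·8.080)/30.48 = 2.104 mg/L.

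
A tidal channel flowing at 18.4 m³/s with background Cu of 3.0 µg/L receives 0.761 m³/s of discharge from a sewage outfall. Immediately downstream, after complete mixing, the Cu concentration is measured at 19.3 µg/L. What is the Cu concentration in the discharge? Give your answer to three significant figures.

413 µg/L

Mass balance: 18.40·3.000 + 0.7610·Cₑ = 19.16·19.30
→ Cₑ = (19.16·19.30 − 18.40·3.000) / 0.7610 = 413.4 µg/L.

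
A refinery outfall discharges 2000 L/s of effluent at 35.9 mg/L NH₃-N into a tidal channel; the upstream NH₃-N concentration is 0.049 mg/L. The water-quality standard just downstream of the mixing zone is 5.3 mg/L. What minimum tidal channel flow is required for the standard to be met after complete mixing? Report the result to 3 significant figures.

11700 L/s

Set C_mix = 5.3: (Q·0.04900 + 2000·35.90) / (Q + 2000) = 5.3
→ Q = 2000·(35.90 − 5.3)/(5.3 − 0.04900) = 11650 L/s.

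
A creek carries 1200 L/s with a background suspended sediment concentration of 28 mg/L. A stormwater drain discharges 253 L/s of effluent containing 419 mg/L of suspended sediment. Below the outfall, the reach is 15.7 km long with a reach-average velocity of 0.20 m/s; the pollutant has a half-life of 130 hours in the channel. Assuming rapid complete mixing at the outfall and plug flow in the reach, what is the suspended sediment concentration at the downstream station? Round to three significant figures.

85.5 mg/L

Conservation of mass: C = (1200·28.00 + 253.0·419.0) / 1453 = 139600/1453 = 96.08 mg/L.
Travel time t = 15.7·1000 / 0.20 = 78500 s = 21.81 h.
Half-life 130 h → k = ln 2 / 130 = 0.005332 h⁻¹ = 0.1280 d⁻¹.
After decay, C = 96.08 × e^(−kt) = 96.08 × 0.8902 = 85.54 mg/L.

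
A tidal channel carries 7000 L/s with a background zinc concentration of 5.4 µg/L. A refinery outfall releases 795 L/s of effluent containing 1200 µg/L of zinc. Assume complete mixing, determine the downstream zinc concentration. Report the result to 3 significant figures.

Conservation of mass: C = (7000·5.400 + 795.0·1200) / 7795 = 991800/7795 = 127.2 µg/L.

127 µg/L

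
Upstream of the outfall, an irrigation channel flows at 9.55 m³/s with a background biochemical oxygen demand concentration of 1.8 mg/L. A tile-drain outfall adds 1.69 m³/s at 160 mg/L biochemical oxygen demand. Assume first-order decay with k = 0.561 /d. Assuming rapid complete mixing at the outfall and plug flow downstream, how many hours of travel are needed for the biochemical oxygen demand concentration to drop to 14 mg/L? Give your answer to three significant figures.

Mixed concentration C = ΣQC/ΣQ = (9.550·1.800 + 1.690·160.0) / 11.24 = 287.6/11.24 = 25.59 mg/L.
25.59·exp(−k·t) = 14 → t = ln(25.59/14)/k = 92870 s = 25.80 h.

25.8 h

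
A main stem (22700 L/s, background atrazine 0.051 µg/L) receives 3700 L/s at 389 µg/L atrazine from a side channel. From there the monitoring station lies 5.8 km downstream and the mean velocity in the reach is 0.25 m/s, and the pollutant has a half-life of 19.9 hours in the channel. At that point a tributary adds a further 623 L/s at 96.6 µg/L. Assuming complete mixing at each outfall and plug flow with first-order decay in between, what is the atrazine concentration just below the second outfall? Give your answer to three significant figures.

44.8 µg/L

Conservation of mass: C = (22700·0.05100 + 3700·389.0) / 26400 = 1440000/26400 = 54.56 µg/L; combined flow 26400 L/s.
Travel time t = 5.8·1000 / 0.25 = 23200 s = 6.444 h.
Half-life 19.9 h → k = ln 2 / 19.9 = 0.03483 h⁻¹ = 0.8360 d⁻¹.
Decay over the reach: 54.56·exp(−kt) = 54.56·0.7989 = 43.59 µg/L.
At the second outfall, C = (26400·43.59 + 623.0·96.60) / (26400 + 623.0) = 44.81 µg/L.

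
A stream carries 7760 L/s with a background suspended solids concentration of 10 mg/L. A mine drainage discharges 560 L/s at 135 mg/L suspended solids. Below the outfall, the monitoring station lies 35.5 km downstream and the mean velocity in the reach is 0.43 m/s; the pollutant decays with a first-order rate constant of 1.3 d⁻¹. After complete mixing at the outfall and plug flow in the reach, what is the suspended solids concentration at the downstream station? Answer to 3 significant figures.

Conservation of mass: C = (7760·10.00 + 560.0·135.0) / 8320 = 153200/8320 = 18.41 mg/L.
Travel time t = 35.5·1000 / 0.43 = 82560 s = 22.93 h.
Applying C = C₀e^(−kt): 18.41 × 0.2887 = 5.317 mg/L.

5.32 mg/L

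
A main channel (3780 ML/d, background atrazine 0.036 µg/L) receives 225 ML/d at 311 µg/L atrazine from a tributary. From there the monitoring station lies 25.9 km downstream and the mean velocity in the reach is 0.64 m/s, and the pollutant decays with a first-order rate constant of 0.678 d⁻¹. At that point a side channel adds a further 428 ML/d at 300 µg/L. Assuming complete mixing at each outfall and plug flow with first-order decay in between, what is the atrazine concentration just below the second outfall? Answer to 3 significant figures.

40.5 µg/L

Mixed concentration C = ΣQC/ΣQ = (3780·0.03600 + 225.0·311.0) / 4005 = 70110/4005 = 17.51 µg/L; combined flow 4005 ML/d.
Travel time t = 25.9·1000 / 0.64 = 40470 s = 11.24 h.
Applying C = C₀e^(−kt): 17.51 × 0.7279 = 12.74 µg/L.
At the second outfall, C = (4005·12.74 + 428.0·300.0) / (4005 + 428.0) = 40.48 µg/L.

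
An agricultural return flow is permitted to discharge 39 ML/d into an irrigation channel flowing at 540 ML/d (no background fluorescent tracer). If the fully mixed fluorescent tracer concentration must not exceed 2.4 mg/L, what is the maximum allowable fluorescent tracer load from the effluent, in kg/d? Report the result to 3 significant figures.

1390 kg/d

Mass balance at the limit: 540.0·0 + 39.00·Cₑ = 579.0·2.4 → Cₑ = 35.63 mg/L.
39.00 ML/d = 0.4514 m³/s. Load = 0.4514 m³/s × 35.63 g/m³ × 86 400 s/d = 1390 kg/d.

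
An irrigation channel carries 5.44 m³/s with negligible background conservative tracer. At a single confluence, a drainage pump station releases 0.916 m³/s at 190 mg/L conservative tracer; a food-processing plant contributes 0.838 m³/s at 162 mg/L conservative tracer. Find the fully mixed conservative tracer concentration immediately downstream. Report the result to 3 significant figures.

Mixed concentration C = ΣQC/ΣQ = (5.440·0 + 0.9160·190.0 + 0.8380·162.0) / 7.194 = 309.8/7.194 = 43.06 mg/L.

43.1 mg/L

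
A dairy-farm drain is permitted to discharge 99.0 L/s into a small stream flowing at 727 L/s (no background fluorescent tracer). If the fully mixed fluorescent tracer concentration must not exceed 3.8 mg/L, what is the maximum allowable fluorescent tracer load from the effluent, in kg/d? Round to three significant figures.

Mass balance at the limit: 727.0·0 + 99.00·Cₑ = 826.0·3.8 → Cₑ = 31.71 mg/L.
99.00 L/s = 0.09900 m³/s. Load = 0.09900 m³/s × 31.71 g/m³ × 86 400 s/d = 271.2 kg/d.

271 kg/d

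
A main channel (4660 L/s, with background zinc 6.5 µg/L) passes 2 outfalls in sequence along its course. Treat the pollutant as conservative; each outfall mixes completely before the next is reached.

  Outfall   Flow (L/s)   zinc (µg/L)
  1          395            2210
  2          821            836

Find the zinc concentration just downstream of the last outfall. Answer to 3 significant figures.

After outfall 1: Q = 4660 + 395.0 = 5055 L/s; C = (4660·6.500 + 395.0·2210)/5055 = 178.7 µg/L.
After outfall 2: Q = 5055 + 821.0 = 5876 L/s; C = (5055·178.7 + 821.0·836.0)/5876 = 270.5 µg/L.

271 µg/L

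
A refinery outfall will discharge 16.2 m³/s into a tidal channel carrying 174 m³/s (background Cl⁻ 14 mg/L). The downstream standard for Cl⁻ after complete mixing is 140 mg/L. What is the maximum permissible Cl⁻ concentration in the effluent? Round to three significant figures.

1490 mg/L

At the limit, (Qr·Cr + Qe·Cₑ)/(Qr + Qe) = 140:
Cₑ = (190.2·140 − 174.0·14.00) / 16.20 = 1493 mg/L.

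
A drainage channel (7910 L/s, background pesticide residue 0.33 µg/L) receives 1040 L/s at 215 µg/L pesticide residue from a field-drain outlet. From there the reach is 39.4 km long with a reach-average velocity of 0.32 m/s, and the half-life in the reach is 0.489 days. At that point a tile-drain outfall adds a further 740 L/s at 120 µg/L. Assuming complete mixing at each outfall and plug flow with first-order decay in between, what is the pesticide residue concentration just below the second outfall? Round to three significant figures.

Mass balance: C = (7910·0.3300 + 1040·215.0) / 8950 = 226200/8950 = 25.27 µg/L; combined flow 8950 L/s.
Travel time t = 39.4·1000 / 0.32 = 123100 s = 34.20 h.
Half-life 0.489 d → k = ln 2 / 0.489 = 1.417 d⁻¹.
Decay over the reach: 25.27·exp(−kt) = 25.27·0.1327 = 3.353 µg/L.
At the second outfall, C = (8950·3.353 + 740.0·120.0) / (8950 + 740.0) = 12.26 µg/L.

12.3 µg/L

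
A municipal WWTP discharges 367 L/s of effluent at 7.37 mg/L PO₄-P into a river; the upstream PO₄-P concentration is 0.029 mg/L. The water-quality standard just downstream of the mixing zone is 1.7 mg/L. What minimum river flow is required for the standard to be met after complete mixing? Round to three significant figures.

Set C_mix = 1.7: (Q·0.02900 + 367.0·7.370) / (Q + 367.0) = 1.7
→ Q = 367.0·(7.370 − 1.7)/(1.7 − 0.02900) = 1245 L/s.

1250 L/s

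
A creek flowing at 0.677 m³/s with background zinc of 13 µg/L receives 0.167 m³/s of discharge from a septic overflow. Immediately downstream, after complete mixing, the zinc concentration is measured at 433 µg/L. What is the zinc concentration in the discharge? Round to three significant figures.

Mass balance: 0.6770·13.00 + 0.1670·Cₑ = 0.8440·433.0
→ Cₑ = (0.8440·433.0 − 0.6770·13.00) / 0.1670 = 2136 µg/L.

2140 µg/L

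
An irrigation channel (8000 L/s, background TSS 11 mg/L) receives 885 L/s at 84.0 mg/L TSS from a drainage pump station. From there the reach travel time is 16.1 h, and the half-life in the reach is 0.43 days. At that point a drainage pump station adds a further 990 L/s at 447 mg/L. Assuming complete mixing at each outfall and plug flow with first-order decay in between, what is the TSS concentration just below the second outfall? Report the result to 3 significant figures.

50.4 mg/L

Flow-weighted average: C = (8000·11.00 + 885.0·84.00) / 8885 = 162300/8885 = 18.27 mg/L; combined flow 8885 L/s.
Half-life 0.43 d → k = ln 2 / 0.43 = 1.612 d⁻¹.
Decay over the reach: 18.27·exp(−kt) = 18.27·0.3391 = 6.196 mg/L.
Second outfall: C = (8885·6.196 + 990.0·447.0)/9875 = 50.39 mg/L.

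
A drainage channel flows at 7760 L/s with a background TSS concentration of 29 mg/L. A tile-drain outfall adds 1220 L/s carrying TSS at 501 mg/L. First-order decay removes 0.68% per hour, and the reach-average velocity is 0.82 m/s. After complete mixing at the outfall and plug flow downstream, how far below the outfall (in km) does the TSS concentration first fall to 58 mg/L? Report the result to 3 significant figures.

Mixed concentration C = ΣQC/ΣQ = (7760·29.00 + 1220·501.0) / 8980 = 836300/8980 = 93.12 mg/L.
0.68%/h lost → k = −ln(1 − 0.0068) = 0.006823 h⁻¹.
Set 93.12·exp(−k·t) = 58 → t = ln(93.12/58)/k = 249800 s = 69.39 h.
Distance = v·t = 0.82·249800 = 204900 m = 204.9 km.

205 km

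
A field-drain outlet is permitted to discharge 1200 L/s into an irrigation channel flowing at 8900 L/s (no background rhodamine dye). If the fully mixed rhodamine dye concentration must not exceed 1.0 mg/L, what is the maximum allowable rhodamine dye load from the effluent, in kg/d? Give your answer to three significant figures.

873 kg/d

Mass balance at the limit: 8900·0 + 1200·Cₑ = 10100·1.0 → Cₑ = 8.417 mg/L.
1200 L/s = 1.200 m³/s. Load = 1.200 m³/s × 8.417 g/m³ × 86 400 s/d = 872.6 kg/d.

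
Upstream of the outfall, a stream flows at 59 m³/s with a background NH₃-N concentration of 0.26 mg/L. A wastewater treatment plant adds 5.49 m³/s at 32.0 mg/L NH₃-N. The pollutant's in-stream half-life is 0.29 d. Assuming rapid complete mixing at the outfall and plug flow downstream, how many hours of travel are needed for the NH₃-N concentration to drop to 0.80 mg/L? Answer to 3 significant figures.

Conservation of mass: C = (59.00·0.2600 + 5.490·32.00) / 64.49 = 191.0/64.49 = 2.962 mg/L.
Half-life 0.29 d → k = ln 2 / 0.29 = 2.390 d⁻¹.
2.962·exp(−k·t) = 0.80 → t = ln(2.962/0.80)/k = 47320 s = 13.14 h.

13.1 h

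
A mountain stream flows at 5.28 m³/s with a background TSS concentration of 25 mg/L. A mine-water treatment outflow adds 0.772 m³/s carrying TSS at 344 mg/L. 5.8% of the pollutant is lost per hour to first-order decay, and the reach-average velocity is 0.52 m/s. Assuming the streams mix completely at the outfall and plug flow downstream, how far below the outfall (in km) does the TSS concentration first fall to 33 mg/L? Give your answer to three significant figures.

Mixed concentration C = ΣQC/ΣQ = (5.280·25.00 + 0.7720·344.0) / 6.052 = 397.6/6.052 = 65.69 mg/L.
5.8%/h lost → k = −ln(1 − 0.058) = 0.05975 h⁻¹.
Set 65.69·exp(−k·t) = 33 → t = ln(65.69/33)/k = 41480 s = 11.52 h.
Distance = v·t = 0.52·41480 = 21570 m = 21.57 km.

21.6 km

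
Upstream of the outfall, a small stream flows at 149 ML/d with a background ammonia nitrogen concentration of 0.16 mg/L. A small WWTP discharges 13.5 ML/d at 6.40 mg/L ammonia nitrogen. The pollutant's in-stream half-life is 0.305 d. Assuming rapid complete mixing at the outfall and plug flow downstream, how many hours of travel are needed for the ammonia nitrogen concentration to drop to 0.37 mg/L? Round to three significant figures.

Flow-weighted average: C = (149.0·0.1600 + 13.50·6.400) / 162.5 = 110.2/162.5 = 0.6784 mg/L.
Half-life 0.305 d → k = ln 2 / 0.305 = 2.273 d⁻¹.
0.6784·exp(−k·t) = 0.37 → t = ln(0.6784/0.37)/k = 23050 s = 6.402 h.

6.40 h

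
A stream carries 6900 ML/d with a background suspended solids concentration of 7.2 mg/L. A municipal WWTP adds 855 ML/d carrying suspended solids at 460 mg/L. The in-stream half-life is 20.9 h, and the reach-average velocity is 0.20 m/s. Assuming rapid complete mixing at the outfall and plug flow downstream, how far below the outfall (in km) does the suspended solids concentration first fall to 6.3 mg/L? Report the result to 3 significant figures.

47.9 km

After mixing, C = (6900·7.200 + 855.0·460.0) / 7755 = 443000/7755 = 57.12 mg/L.
Half-life 20.9 h → k = ln 2 / 20.9 = 0.03316 h⁻¹ = 0.7960 d⁻¹.
Set 57.12·exp(−k·t) = 6.3 → t = ln(57.12/6.3)/k = 239300 s = 66.47 h.
Distance = v·t = 0.20·239300 = 47860 m = 47.86 km.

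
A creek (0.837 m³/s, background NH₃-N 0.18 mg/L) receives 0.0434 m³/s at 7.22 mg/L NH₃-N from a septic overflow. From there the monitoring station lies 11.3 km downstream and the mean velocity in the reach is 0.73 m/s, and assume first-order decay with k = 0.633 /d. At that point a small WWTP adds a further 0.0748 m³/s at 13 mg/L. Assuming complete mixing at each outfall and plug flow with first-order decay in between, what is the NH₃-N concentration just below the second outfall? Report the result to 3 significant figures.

1.45 mg/L

Mixed concentration C = ΣQC/ΣQ = (0.8370·0.1800 + 0.04340·7.220) / 0.8804 = 0.4640/0.8804 = 0.5270 mg/L; combined flow 0.8804 m³/s.
Travel time t = 11.3·1000 / 0.73 = 15480 s = 4.300 h.
Applying C = C₀e^(−kt): 0.5270 × 0.8928 = 0.4705 mg/L.
At the second outfall, C = (0.8804·0.4705 + 0.07480·13.00) / (0.8804 + 0.07480) = 1.452 mg/L.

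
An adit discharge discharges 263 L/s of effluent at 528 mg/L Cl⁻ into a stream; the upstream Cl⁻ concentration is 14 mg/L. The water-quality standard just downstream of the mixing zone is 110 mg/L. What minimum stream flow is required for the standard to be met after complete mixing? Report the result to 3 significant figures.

1150 L/s

Set C_mix = 110: (Q·14.00 + 263.0·528.0) / (Q + 263.0) = 110
→ Q = 263.0·(528.0 − 110)/(110 − 14.00) = 1145 L/s.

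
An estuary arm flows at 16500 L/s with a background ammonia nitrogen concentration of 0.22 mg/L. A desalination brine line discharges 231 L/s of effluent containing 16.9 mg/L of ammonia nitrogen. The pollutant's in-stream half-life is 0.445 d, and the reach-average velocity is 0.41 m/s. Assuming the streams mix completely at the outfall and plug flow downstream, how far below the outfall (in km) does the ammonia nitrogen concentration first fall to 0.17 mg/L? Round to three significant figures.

Mass balance: C = (16500·0.2200 + 231.0·16.90) / 16730 = 7534/16730 = 0.4503 mg/L.
Half-life 0.445 d → k = ln 2 / 0.445 = 1.558 d⁻¹.
Set 0.4503·exp(−k·t) = 0.17 → t = ln(0.4503/0.17)/k = 54030 s = 15.01 h.
Distance = v·t = 0.41·54030 = 22150 m = 22.15 km.

22.2 km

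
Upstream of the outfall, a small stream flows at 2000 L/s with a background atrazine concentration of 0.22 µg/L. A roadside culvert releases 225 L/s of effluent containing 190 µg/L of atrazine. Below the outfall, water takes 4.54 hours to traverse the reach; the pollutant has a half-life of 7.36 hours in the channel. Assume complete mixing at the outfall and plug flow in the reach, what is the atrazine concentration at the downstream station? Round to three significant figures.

After mixing, C = (2000·0.2200 + 225.0·190.0) / 2225 = 43190/2225 = 19.41 µg/L.
Half-life 7.36 h → k = ln 2 / 7.36 = 0.09418 h⁻¹ = 2.260 d⁻¹.
Decay over the reach: 19.41·exp(−kt) = 19.41·0.6521 = 12.66 µg/L.

12.7 µg/L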